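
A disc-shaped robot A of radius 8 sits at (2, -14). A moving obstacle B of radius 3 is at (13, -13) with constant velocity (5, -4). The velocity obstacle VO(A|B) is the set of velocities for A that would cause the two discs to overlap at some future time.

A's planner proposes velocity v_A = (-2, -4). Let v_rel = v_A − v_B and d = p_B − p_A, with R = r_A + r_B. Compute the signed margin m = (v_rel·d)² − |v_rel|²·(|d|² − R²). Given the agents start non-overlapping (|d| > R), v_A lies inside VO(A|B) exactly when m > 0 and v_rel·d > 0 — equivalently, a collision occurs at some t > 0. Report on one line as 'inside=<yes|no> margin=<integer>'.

d = (11, 1),  |d|² = 122;  R = 8+3 = 11,  c = 122−11² = 1
v_rel = (-7, 0),  |v_rel|² = 49;  v_rel·d = (-7)·(11) + (0)·(1) = -77
49·t² + 154·t + 1 = 0  ⇒  m = (-77)² − 49·1 = 5880
m = 5880 > 0,  v_rel·d = -77 < 0  ⇒  outside

inside=no margin=5880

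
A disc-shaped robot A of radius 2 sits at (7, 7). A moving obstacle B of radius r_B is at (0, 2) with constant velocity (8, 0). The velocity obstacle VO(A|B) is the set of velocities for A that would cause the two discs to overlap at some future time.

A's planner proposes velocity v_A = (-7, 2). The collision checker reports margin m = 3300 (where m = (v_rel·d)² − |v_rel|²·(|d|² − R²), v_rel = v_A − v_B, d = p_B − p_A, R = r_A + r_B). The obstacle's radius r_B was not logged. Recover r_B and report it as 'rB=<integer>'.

m = 3300
d = (-7, -5);  v_rel = (-15, 2),  |v_rel|² = 229
v_rel×d = (-15)·(-5) − (2)·(-7) = 89
since m = R²·229 − 89²:  R² = (7921 + 3300) / 229 = 49
R = √49 = 7  ⇒  r_B = 7 − 2 = 5

rB=5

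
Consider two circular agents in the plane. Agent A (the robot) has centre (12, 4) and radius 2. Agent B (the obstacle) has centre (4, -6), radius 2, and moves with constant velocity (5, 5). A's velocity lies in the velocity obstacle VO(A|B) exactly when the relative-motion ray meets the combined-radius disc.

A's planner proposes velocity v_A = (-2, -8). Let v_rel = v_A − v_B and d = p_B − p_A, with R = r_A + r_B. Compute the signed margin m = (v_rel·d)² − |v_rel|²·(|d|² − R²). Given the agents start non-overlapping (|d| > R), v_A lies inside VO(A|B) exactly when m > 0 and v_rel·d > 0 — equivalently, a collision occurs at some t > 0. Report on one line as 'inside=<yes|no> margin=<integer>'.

d = (-8, -10),  |d|² = 164;  R = 2+2 = 4,  c = 164−4² = 148
v_rel = (-7, -13),  |v_rel|² = 218;  v_rel·d = (-7)·(-8) + (-13)·(-10) = 186
218·t² − 372·t + 148 = 0  ⇒  m = 186² − 218·148 = 2332
m = 2332 > 0,  v_rel·d = 186 > 0  ⇒  inside

inside=yes margin=2332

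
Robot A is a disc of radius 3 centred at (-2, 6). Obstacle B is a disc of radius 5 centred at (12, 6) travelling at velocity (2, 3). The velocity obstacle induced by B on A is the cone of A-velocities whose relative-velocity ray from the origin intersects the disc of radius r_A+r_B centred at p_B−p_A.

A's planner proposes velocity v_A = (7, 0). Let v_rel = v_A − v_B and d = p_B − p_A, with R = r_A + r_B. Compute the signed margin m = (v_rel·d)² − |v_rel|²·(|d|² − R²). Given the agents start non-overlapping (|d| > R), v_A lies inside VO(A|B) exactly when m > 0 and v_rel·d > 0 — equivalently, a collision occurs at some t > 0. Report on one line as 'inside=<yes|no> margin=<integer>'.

d = (14, 0),  |d|² = 196;  R = 3+5 = 8,  c = 196−8² = 132
v_rel = (5, -3),  |v_rel|² = 34;  v_rel·d = (5)·(14) + (-3)·(0) = 70
34·t² − 140·t + 132 = 0  ⇒  m = 70² − 34·132 = 412
m = 412 > 0,  v_rel·d = 70 > 0  ⇒  inside

inside=yes margin=412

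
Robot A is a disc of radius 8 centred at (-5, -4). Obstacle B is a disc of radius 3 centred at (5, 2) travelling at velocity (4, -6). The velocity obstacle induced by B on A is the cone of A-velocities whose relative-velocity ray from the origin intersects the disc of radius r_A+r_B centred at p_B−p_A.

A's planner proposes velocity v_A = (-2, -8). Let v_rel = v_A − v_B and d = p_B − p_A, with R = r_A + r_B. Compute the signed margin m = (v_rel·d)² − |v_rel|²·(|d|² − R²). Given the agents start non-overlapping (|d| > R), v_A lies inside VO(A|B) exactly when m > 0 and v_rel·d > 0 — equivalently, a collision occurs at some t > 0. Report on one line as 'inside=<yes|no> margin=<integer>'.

d = (10, 6),  |d|² = 136;  R = 8+3 = 11,  c = 136−11² = 15
v_rel = (-6, -2),  |v_rel|² = 40;  v_rel·d = (-6)·(10) + (-2)·(6) = -72
40·t² + 144·t + 15 = 0  ⇒  m = (-72)² − 40·15 = 4584
m = 4584 > 0,  v_rel·d = -72 < 0  ⇒  outside

inside=no margin=4584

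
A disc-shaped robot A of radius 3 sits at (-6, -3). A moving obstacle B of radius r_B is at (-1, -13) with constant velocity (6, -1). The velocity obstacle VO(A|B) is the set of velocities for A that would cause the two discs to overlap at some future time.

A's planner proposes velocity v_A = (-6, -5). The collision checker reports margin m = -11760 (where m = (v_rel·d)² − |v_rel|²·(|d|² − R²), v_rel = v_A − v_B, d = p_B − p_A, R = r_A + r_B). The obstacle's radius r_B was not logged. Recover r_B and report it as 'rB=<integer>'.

m = -11760
d = (5, -10);  v_rel = (-12, -4),  |v_rel|² = 160
v_rel×d = (-12)·(-10) − (-4)·(5) = 140
since m = R²·160 − 140²:  R² = (19600 + -11760) / 160 = 49
R = √49 = 7  ⇒  r_B = 7 − 3 = 4

rB=4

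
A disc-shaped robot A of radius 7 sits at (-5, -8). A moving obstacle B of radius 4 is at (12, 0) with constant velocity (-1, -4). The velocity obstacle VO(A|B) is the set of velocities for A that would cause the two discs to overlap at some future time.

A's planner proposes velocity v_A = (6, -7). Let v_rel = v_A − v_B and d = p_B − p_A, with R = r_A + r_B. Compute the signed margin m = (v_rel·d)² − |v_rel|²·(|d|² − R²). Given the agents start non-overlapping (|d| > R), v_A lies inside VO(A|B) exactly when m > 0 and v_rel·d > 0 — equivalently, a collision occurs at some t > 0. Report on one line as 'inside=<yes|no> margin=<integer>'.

d = (17, 8),  |d|² = 353;  R = 7+4 = 11,  c = 353−11² = 232
v_rel = (7, -3),  |v_rel|² = 58;  v_rel·d = (7)·(17) + (-3)·(8) = 95
58·t² − 190·t + 232 = 0  ⇒  m = 95² − 58·232 = -4431
m = -4431 < 0,  v_rel·d = 95 > 0  ⇒  outside

inside=no margin=-4431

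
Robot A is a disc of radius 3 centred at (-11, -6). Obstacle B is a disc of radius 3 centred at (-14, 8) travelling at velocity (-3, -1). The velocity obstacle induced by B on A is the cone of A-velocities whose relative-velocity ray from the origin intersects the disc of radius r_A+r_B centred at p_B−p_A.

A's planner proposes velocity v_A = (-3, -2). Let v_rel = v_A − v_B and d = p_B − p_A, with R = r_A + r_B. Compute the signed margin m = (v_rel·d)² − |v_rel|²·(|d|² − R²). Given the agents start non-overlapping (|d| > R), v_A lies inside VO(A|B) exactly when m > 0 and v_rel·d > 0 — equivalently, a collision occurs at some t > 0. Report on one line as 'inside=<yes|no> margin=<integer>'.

d = (-3, 14),  |d|² = 205;  R = 3+3 = 6,  c = 205−6² = 169
v_rel = (0, -1),  |v_rel|² = 1;  v_rel·d = (0)·(-3) + (-1)·(14) = -14
1·t² + 28·t + 169 = 0  ⇒  m = (-14)² − 1·169 = 27
m = 27 > 0,  v_rel·d = -14 < 0  ⇒  outside

inside=no margin=27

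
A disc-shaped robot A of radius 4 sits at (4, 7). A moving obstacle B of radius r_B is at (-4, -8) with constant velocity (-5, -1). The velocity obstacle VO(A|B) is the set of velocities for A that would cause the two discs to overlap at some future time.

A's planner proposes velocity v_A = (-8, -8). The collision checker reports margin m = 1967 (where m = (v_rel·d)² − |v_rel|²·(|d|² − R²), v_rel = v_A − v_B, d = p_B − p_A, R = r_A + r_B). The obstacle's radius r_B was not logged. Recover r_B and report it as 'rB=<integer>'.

m = 1967
d = (-8, -15);  v_rel = (-3, -7),  |v_rel|² = 58
v_rel×d = (-3)·(-15) − (-7)·(-8) = -11
since m = R²·58 − (-11)²:  R² = (121 + 1967) / 58 = 36
R = √36 = 6  ⇒  r_B = 6 − 4 = 2

rB=2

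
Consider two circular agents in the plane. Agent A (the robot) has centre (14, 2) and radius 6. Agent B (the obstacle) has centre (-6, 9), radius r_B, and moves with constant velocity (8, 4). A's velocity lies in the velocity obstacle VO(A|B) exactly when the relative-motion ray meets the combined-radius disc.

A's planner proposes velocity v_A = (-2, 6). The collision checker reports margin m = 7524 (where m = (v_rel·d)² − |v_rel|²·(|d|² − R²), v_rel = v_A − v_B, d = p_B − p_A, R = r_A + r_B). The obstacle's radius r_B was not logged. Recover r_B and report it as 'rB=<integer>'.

m = 7524
d = (-20, 7);  v_rel = (-10, 2),  |v_rel|² = 104
v_rel×d = (-10)·(7) − (2)·(-20) = -30
since m = R²·104 − (-30)²:  R² = (900 + 7524) / 104 = 81
R = √81 = 9  ⇒  r_B = 9 − 6 = 3

rB=3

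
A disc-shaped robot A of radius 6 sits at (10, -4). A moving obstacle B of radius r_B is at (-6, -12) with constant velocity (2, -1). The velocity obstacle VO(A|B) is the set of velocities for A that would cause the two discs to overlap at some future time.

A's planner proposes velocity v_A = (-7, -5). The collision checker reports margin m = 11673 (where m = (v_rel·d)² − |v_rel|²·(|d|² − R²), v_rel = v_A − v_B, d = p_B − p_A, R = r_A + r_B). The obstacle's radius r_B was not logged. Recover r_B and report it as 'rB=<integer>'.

m = 11673
d = (-16, -8);  v_rel = (-9, -4),  |v_rel|² = 97
v_rel×d = (-9)·(-8) − (-4)·(-16) = 8
since m = R²·97 − 8²:  R² = (64 + 11673) / 97 = 121
R = √121 = 11  ⇒  r_B = 11 − 6 = 5

rB=5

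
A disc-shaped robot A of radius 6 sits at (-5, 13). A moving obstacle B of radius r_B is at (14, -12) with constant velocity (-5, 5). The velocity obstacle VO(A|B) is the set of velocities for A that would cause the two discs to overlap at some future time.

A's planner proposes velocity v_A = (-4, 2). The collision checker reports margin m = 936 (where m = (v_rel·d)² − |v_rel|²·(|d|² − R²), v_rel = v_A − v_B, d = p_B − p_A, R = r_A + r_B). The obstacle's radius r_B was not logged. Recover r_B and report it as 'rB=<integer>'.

m = 936
d = (19, -25);  v_rel = (1, -3),  |v_rel|² = 10
v_rel×d = (1)·(-25) − (-3)·(19) = 32
since m = R²·10 − 32²:  R² = (1024 + 936) / 10 = 196
R = √196 = 14  ⇒  r_B = 14 − 6 = 8

rB=8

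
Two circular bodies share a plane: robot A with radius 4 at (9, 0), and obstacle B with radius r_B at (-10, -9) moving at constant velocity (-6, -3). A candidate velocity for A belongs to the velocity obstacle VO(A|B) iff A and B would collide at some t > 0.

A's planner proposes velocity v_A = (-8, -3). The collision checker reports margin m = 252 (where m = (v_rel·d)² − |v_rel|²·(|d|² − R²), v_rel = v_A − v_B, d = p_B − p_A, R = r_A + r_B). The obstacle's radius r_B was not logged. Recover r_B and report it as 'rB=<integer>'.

m = 252
d = (-19, -9);  v_rel = (-2, 0),  |v_rel|² = 4
v_rel×d = (-2)·(-9) − (0)·(-19) = 18
since m = R²·4 − 18²:  R² = (324 + 252) / 4 = 144
R = √144 = 12  ⇒  r_B = 12 − 4 = 8

rB=8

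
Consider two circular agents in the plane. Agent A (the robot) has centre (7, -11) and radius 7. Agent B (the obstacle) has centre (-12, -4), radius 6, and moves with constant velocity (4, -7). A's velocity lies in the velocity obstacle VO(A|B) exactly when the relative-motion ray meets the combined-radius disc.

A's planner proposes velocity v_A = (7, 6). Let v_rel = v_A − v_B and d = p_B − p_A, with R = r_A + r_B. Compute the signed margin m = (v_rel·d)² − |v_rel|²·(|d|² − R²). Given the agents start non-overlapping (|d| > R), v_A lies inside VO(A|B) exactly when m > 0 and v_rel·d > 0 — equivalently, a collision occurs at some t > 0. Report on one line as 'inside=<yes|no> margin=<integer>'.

d = (-19, 7),  |d|² = 410;  R = 7+6 = 13,  c = 410−13² = 241
v_rel = (3, 13),  |v_rel|² = 178;  v_rel·d = (3)·(-19) + (13)·(7) = 34
178·t² − 68·t + 241 = 0  ⇒  m = 34² − 178·241 = -41742
m = -41742 < 0,  v_rel·d = 34 > 0  ⇒  outside

inside=no margin=-41742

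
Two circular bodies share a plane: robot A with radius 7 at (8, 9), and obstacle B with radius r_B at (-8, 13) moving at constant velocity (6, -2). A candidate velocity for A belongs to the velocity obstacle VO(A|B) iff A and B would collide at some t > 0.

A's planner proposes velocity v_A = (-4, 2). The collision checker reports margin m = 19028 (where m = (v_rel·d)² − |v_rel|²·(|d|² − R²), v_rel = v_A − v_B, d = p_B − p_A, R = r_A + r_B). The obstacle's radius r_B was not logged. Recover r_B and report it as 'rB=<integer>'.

m = 19028
d = (-16, 4);  v_rel = (-10, 4),  |v_rel|² = 116
v_rel×d = (-10)·(4) − (4)·(-16) = 24
since m = R²·116 − 24²:  R² = (576 + 19028) / 116 = 169
R = √169 = 13  ⇒  r_B = 13 − 7 = 6

rB=6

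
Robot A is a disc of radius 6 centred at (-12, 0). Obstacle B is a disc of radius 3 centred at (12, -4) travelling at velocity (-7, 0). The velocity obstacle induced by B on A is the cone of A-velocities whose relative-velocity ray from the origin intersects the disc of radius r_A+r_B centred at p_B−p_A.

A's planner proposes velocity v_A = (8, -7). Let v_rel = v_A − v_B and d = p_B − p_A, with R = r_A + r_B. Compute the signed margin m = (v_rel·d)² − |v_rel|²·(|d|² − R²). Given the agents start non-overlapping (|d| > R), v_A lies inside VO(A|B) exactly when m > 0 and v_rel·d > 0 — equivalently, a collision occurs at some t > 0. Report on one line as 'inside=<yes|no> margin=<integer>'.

d = (24, -4),  |d|² = 592;  R = 6+3 = 9,  c = 592−9² = 511
v_rel = (15, -7),  |v_rel|² = 274;  v_rel·d = (15)·(24) + (-7)·(-4) = 388
274·t² − 776·t + 511 = 0  ⇒  m = 388² − 274·511 = 10530
m = 10530 > 0,  v_rel·d = 388 > 0  ⇒  inside

inside=yes margin=10530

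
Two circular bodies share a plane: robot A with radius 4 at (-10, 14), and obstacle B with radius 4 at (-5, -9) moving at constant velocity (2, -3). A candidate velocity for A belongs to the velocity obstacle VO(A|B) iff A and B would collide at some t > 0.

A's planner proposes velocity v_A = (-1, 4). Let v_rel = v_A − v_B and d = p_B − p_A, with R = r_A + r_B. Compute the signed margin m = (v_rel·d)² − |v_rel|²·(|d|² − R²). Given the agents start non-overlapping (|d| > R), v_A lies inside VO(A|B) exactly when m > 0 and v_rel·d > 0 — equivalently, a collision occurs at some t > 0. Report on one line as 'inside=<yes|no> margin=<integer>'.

d = (5, -23),  |d|² = 554;  R = 4+4 = 8,  c = 554−8² = 490
v_rel = (-3, 7),  |v_rel|² = 58;  v_rel·d = (-3)·(5) + (7)·(-23) = -176
58·t² + 352·t + 490 = 0  ⇒  m = (-176)² − 58·490 = 2556
m = 2556 > 0,  v_rel·d = -176 < 0  ⇒  outside

inside=no margin=2556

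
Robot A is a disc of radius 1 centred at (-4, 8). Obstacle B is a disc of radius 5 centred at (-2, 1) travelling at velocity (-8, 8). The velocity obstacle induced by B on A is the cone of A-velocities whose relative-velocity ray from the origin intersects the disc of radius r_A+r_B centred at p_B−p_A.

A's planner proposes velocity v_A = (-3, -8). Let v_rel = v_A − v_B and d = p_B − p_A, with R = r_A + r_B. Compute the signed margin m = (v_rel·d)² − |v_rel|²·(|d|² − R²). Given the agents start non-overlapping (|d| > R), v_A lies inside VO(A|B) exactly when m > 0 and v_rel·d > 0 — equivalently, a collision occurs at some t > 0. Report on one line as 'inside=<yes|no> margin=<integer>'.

d = (2, -7),  |d|² = 53;  R = 1+5 = 6,  c = 53−6² = 17
v_rel = (5, -16),  |v_rel|² = 281;  v_rel·d = (5)·(2) + (-16)·(-7) = 122
281·t² − 244·t + 17 = 0  ⇒  m = 122² − 281·17 = 10107
m = 10107 > 0,  v_rel·d = 122 > 0  ⇒  inside

inside=yes margin=10107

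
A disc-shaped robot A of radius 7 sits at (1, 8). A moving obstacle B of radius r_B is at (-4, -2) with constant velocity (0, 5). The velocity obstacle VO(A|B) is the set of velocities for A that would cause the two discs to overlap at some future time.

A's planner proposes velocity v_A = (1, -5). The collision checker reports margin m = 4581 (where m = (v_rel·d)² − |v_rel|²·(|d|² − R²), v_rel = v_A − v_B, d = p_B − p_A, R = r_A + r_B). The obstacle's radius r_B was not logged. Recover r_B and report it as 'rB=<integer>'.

m = 4581
d = (-5, -10);  v_rel = (1, -10),  |v_rel|² = 101
v_rel×d = (1)·(-10) − (-10)·(-5) = -60
since m = R²·101 − (-60)²:  R² = (3600 + 4581) / 101 = 81
R = √81 = 9  ⇒  r_B = 9 − 7 = 2

rB=2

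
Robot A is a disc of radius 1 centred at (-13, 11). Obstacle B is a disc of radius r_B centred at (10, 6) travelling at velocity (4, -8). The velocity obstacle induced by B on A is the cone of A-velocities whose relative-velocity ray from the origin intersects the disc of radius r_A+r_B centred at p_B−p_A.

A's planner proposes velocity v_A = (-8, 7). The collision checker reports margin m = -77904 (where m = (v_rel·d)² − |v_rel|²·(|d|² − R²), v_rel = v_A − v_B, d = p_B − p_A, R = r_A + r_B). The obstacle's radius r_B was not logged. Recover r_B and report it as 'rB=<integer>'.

m = -77904
d = (23, -5);  v_rel = (-12, 15),  |v_rel|² = 369
v_rel×d = (-12)·(-5) − (15)·(23) = -285
since m = R²·369 − (-285)²:  R² = (81225 + -77904) / 369 = 9
R = √9 = 3  ⇒  r_B = 3 − 1 = 2

rB=2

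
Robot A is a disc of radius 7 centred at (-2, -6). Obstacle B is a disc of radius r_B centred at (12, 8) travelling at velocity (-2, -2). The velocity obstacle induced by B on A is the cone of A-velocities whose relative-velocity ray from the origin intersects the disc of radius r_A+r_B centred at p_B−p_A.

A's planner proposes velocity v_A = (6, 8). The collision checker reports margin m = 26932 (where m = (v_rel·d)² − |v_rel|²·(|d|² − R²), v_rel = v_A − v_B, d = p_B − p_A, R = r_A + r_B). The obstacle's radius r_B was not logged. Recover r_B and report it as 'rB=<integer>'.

m = 26932
d = (14, 14);  v_rel = (8, 10),  |v_rel|² = 164
v_rel×d = (8)·(14) − (10)·(14) = -28
since m = R²·164 − (-28)²:  R² = (784 + 26932) / 164 = 169
R = √169 = 13  ⇒  r_B = 13 − 7 = 6

rB=6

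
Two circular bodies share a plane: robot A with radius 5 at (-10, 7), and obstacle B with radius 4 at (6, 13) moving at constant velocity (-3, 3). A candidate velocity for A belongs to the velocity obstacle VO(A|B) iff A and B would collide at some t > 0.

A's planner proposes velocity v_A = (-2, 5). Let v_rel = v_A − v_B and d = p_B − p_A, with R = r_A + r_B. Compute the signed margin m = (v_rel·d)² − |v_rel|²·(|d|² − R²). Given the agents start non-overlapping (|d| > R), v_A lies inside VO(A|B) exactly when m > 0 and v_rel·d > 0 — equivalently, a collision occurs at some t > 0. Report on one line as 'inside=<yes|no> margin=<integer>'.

d = (16, 6),  |d|² = 292;  R = 5+4 = 9,  c = 292−9² = 211
v_rel = (1, 2),  |v_rel|² = 5;  v_rel·d = (1)·(16) + (2)·(6) = 28
5·t² − 56·t + 211 = 0  ⇒  m = 28² − 5·211 = -271
m = -271 < 0,  v_rel·d = 28 > 0  ⇒  outside

inside=no margin=-271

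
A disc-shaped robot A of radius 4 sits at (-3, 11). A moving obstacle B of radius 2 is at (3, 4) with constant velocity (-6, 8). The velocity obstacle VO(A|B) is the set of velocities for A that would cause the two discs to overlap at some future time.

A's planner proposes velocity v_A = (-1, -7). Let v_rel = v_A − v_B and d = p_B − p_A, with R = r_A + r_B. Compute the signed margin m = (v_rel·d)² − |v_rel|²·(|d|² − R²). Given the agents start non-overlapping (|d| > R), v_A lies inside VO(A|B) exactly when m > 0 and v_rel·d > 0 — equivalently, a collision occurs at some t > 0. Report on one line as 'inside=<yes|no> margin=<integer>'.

d = (6, -7),  |d|² = 85;  R = 4+2 = 6,  c = 85−6² = 49
v_rel = (5, -15),  |v_rel|² = 250;  v_rel·d = (5)·(6) + (-15)·(-7) = 135
250·t² − 270·t + 49 = 0  ⇒  m = 135² − 250·49 = 5975
m = 5975 > 0,  v_rel·d = 135 > 0  ⇒  inside

inside=yes margin=5975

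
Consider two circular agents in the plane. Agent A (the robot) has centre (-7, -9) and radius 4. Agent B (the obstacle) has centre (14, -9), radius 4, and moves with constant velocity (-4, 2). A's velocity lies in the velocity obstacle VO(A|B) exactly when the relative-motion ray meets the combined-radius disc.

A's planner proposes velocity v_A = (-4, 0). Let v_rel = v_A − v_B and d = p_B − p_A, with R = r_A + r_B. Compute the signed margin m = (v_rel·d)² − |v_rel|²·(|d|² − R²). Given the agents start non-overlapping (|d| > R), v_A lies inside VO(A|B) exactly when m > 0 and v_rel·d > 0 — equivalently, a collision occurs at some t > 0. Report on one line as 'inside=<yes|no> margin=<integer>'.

d = (21, 0),  |d|² = 441;  R = 4+4 = 8,  c = 441−8² = 377
v_rel = (0, -2),  |v_rel|² = 4;  v_rel·d = (0)·(21) + (-2)·(0) = 0
4·t² − 0·t + 377 = 0  ⇒  m = 0² − 4·377 = -1508
m = -1508 < 0,  v_rel·d = 0 = 0  ⇒  outside

inside=no margin=-1508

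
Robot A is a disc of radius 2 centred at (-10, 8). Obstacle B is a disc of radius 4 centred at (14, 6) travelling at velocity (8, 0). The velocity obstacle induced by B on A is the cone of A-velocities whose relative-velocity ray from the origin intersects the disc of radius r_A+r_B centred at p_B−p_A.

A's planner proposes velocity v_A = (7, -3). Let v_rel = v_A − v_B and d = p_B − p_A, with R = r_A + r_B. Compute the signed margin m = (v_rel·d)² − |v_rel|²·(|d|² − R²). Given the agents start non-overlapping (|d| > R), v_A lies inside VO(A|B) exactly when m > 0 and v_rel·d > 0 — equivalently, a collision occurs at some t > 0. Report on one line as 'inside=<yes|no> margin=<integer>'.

d = (24, -2),  |d|² = 580;  R = 2+4 = 6,  c = 580−6² = 544
v_rel = (-1, -3),  |v_rel|² = 10;  v_rel·d = (-1)·(24) + (-3)·(-2) = -18
10·t² + 36·t + 544 = 0  ⇒  m = (-18)² − 10·544 = -5116
m = -5116 < 0,  v_rel·d = -18 < 0  ⇒  outside

inside=no margin=-5116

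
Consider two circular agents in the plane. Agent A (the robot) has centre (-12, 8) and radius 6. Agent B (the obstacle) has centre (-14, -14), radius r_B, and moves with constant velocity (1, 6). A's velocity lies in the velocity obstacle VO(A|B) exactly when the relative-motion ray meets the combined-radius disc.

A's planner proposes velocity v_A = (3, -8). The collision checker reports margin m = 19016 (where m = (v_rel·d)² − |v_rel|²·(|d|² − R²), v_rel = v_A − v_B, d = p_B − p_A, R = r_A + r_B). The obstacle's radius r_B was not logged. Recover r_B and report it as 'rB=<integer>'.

m = 19016
d = (-2, -22);  v_rel = (2, -14),  |v_rel|² = 200
v_rel×d = (2)·(-22) − (-14)·(-2) = -72
since m = R²·200 − (-72)²:  R² = (5184 + 19016) / 200 = 121
R = √121 = 11  ⇒  r_B = 11 − 6 = 5

rB=5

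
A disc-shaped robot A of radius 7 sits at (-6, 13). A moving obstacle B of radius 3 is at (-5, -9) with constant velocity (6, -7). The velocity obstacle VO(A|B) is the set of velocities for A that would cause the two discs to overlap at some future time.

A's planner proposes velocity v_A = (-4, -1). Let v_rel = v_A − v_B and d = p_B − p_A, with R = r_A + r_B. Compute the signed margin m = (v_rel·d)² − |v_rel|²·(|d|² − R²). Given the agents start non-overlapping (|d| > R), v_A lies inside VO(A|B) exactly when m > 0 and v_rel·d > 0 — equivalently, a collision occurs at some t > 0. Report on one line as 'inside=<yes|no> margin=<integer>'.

d = (1, -22),  |d|² = 485;  R = 7+3 = 10,  c = 485−10² = 385
v_rel = (-10, 6),  |v_rel|² = 136;  v_rel·d = (-10)·(1) + (6)·(-22) = -142
136·t² + 284·t + 385 = 0  ⇒  m = (-142)² − 136·385 = -32196
m = -32196 < 0,  v_rel·d = -142 < 0  ⇒  outside

inside=no margin=-32196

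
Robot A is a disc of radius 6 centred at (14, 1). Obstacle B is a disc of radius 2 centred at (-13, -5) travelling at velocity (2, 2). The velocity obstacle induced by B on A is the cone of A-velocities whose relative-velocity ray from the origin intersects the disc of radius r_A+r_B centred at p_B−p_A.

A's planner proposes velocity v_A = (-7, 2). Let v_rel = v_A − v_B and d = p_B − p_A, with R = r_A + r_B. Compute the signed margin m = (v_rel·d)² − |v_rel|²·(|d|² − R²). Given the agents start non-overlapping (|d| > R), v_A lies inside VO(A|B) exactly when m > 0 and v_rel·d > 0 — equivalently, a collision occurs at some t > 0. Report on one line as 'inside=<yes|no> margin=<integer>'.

d = (-27, -6),  |d|² = 765;  R = 6+2 = 8,  c = 765−8² = 701
v_rel = (-9, 0),  |v_rel|² = 81;  v_rel·d = (-9)·(-27) + (0)·(-6) = 243
81·t² − 486·t + 701 = 0  ⇒  m = 243² − 81·701 = 2268
m = 2268 > 0,  v_rel·d = 243 > 0  ⇒  inside

inside=yes margin=2268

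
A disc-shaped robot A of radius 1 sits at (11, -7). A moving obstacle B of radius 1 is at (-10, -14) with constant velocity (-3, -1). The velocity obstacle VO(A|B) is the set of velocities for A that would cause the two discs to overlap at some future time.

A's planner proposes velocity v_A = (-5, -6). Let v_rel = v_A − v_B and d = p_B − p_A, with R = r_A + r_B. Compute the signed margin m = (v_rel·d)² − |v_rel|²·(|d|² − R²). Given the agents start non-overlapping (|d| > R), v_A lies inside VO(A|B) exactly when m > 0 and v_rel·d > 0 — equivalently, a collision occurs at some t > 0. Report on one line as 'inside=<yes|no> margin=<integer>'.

d = (-21, -7),  |d|² = 490;  R = 1+1 = 2,  c = 490−2² = 486
v_rel = (-2, -5),  |v_rel|² = 29;  v_rel·d = (-2)·(-21) + (-5)·(-7) = 77
29·t² − 154·t + 486 = 0  ⇒  m = 77² − 29·486 = -8165
m = -8165 < 0,  v_rel·d = 77 > 0  ⇒  outside

inside=no margin=-8165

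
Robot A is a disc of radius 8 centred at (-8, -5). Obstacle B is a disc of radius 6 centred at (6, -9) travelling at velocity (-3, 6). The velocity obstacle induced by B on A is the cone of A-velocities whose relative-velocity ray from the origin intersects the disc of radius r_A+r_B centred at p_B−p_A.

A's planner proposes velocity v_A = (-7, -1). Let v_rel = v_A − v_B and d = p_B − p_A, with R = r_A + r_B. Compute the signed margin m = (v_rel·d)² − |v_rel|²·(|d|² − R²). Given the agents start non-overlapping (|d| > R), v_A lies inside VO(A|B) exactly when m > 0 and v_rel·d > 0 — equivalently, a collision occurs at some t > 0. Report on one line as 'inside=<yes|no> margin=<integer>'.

d = (14, -4),  |d|² = 212;  R = 8+6 = 14,  c = 212−14² = 16
v_rel = (-4, -7),  |v_rel|² = 65;  v_rel·d = (-4)·(14) + (-7)·(-4) = -28
65·t² + 56·t + 16 = 0  ⇒  m = (-28)² − 65·16 = -256
m = -256 < 0,  v_rel·d = -28 < 0  ⇒  outside

inside=no margin=-256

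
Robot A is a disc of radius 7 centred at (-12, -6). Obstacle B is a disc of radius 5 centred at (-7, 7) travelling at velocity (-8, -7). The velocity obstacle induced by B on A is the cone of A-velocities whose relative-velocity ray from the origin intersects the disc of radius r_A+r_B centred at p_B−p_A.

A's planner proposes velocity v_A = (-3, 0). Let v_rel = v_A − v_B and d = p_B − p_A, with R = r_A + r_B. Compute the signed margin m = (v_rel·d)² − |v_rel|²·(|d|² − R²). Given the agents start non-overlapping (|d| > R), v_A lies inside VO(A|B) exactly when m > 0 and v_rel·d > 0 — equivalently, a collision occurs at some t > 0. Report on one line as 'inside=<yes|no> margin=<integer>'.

d = (5, 13),  |d|² = 194;  R = 7+5 = 12,  c = 194−12² = 50
v_rel = (5, 7),  |v_rel|² = 74;  v_rel·d = (5)·(5) + (7)·(13) = 116
74·t² − 232·t + 50 = 0  ⇒  m = 116² − 74·50 = 9756
m = 9756 > 0,  v_rel·d = 116 > 0  ⇒  inside

inside=yes margin=9756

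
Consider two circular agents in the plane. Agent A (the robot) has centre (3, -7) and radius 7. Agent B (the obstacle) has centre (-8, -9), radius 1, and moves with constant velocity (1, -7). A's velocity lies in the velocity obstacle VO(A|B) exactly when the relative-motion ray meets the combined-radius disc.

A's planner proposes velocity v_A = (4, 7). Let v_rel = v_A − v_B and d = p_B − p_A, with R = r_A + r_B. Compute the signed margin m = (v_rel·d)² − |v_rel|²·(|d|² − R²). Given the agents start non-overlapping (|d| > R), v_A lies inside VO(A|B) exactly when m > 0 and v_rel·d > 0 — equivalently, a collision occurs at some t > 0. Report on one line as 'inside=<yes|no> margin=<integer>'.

d = (-11, -2),  |d|² = 125;  R = 7+1 = 8,  c = 125−8² = 61
v_rel = (3, 14),  |v_rel|² = 205;  v_rel·d = (3)·(-11) + (14)·(-2) = -61
205·t² + 122·t + 61 = 0  ⇒  m = (-61)² − 205·61 = -8784
m = -8784 < 0,  v_rel·d = -61 < 0  ⇒  outside

inside=no margin=-8784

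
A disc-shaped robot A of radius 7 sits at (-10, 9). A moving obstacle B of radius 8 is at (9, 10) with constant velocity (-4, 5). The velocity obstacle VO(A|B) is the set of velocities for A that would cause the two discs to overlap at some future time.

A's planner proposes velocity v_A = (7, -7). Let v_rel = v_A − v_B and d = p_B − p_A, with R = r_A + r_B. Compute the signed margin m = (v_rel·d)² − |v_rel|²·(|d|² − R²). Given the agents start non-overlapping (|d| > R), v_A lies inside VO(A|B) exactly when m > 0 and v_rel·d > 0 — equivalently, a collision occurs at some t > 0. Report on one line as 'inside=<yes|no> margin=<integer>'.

d = (19, 1),  |d|² = 362;  R = 7+8 = 15,  c = 362−15² = 137
v_rel = (11, -12),  |v_rel|² = 265;  v_rel·d = (11)·(19) + (-12)·(1) = 197
265·t² − 394·t + 137 = 0  ⇒  m = 197² − 265·137 = 2504
m = 2504 > 0,  v_rel·d = 197 > 0  ⇒  inside

inside=yes margin=2504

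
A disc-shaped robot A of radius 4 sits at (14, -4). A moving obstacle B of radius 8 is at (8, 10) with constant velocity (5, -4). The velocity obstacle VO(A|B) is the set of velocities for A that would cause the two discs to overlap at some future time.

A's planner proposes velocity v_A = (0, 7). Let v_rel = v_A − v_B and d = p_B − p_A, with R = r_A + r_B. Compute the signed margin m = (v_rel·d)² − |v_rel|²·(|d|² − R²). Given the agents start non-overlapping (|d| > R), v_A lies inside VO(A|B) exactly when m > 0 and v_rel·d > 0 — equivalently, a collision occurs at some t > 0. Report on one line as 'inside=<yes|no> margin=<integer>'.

d = (-6, 14),  |d|² = 232;  R = 4+8 = 12,  c = 232−12² = 88
v_rel = (-5, 11),  |v_rel|² = 146;  v_rel·d = (-5)·(-6) + (11)·(14) = 184
146·t² − 368·t + 88 = 0  ⇒  m = 184² − 146·88 = 21008
m = 21008 > 0,  v_rel·d = 184 > 0  ⇒  inside

inside=yes margin=21008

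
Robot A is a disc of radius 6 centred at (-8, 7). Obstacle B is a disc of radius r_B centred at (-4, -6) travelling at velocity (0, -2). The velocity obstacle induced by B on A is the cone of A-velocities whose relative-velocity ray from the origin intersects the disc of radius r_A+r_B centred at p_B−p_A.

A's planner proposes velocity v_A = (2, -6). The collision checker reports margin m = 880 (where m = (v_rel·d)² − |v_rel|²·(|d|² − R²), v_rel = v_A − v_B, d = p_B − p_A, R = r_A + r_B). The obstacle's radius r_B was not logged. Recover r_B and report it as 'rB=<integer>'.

m = 880
d = (4, -13);  v_rel = (2, -4),  |v_rel|² = 20
v_rel×d = (2)·(-13) − (-4)·(4) = -10
since m = R²·20 − (-10)²:  R² = (100 + 880) / 20 = 49
R = √49 = 7  ⇒  r_B = 7 − 6 = 1

rB=1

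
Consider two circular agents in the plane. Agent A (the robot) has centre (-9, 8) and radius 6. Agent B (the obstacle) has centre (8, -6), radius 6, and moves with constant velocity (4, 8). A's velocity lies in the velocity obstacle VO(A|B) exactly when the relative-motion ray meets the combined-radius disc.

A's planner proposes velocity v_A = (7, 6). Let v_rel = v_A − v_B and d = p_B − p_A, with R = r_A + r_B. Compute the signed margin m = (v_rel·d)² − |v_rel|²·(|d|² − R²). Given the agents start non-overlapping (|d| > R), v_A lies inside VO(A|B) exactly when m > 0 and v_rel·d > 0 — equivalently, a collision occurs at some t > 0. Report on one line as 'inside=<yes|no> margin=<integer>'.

d = (17, -14),  |d|² = 485;  R = 6+6 = 12,  c = 485−12² = 341
v_rel = (3, -2),  |v_rel|² = 13;  v_rel·d = (3)·(17) + (-2)·(-14) = 79
13·t² − 158·t + 341 = 0  ⇒  m = 79² − 13·341 = 1808
m = 1808 > 0,  v_rel·d = 79 > 0  ⇒  inside

inside=yes margin=1808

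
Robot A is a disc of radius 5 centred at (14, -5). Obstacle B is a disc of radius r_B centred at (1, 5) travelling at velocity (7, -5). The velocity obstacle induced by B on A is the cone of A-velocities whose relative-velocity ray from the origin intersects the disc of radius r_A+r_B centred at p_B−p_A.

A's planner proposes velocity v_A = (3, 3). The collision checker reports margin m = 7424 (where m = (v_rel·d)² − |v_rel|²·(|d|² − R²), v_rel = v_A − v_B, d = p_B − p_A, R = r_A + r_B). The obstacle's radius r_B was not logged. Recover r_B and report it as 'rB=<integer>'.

m = 7424
d = (-13, 10);  v_rel = (-4, 8),  |v_rel|² = 80
v_rel×d = (-4)·(10) − (8)·(-13) = 64
since m = R²·80 − 64²:  R² = (4096 + 7424) / 80 = 144
R = √144 = 12  ⇒  r_B = 12 − 5 = 7

rB=7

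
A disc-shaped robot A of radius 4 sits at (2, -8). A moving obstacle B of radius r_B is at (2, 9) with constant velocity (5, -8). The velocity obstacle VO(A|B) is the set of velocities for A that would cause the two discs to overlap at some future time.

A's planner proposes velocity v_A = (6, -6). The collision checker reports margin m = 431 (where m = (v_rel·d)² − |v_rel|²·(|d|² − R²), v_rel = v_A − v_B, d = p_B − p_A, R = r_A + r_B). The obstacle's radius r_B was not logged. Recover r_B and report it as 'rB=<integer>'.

m = 431
d = (0, 17);  v_rel = (1, 2),  |v_rel|² = 5
v_rel×d = (1)·(17) − (2)·(0) = 17
since m = R²·5 − 17²:  R² = (289 + 431) / 5 = 144
R = √144 = 12  ⇒  r_B = 12 − 4 = 8

rB=8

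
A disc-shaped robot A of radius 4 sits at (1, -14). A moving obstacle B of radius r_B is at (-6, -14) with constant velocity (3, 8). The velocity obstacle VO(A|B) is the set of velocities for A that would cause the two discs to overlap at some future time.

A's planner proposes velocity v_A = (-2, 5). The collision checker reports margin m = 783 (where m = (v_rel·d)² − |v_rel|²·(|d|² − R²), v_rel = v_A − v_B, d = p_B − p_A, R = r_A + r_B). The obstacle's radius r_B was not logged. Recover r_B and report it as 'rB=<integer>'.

m = 783
d = (-7, 0);  v_rel = (-5, -3),  |v_rel|² = 34
v_rel×d = (-5)·(0) − (-3)·(-7) = -21
since m = R²·34 − (-21)²:  R² = (441 + 783) / 34 = 36
R = √36 = 6  ⇒  r_B = 6 − 4 = 2

rB=2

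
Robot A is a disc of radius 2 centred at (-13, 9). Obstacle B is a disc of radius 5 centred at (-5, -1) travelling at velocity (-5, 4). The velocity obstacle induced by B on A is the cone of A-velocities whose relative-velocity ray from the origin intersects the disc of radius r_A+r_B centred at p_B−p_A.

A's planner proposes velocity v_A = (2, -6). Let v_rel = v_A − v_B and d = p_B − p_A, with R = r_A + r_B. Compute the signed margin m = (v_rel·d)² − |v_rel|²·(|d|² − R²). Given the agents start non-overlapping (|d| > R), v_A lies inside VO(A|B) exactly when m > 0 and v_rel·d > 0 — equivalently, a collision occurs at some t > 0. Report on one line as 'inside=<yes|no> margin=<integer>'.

d = (8, -10),  |d|² = 164;  R = 2+5 = 7,  c = 164−7² = 115
v_rel = (7, -10),  |v_rel|² = 149;  v_rel·d = (7)·(8) + (-10)·(-10) = 156
149·t² − 312·t + 115 = 0  ⇒  m = 156² − 149·115 = 7201
m = 7201 > 0,  v_rel·d = 156 > 0  ⇒  inside

inside=yes margin=7201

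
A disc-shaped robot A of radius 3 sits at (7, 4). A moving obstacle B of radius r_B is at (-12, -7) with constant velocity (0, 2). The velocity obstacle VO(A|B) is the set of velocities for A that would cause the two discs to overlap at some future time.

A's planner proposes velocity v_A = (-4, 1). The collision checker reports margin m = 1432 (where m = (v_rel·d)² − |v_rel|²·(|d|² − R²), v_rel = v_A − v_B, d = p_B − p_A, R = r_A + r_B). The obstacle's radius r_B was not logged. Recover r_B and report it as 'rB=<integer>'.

m = 1432
d = (-19, -11);  v_rel = (-4, -1),  |v_rel|² = 17
v_rel×d = (-4)·(-11) − (-1)·(-19) = 25
since m = R²·17 − 25²:  R² = (625 + 1432) / 17 = 121
R = √121 = 11  ⇒  r_B = 11 − 3 = 8

rB=8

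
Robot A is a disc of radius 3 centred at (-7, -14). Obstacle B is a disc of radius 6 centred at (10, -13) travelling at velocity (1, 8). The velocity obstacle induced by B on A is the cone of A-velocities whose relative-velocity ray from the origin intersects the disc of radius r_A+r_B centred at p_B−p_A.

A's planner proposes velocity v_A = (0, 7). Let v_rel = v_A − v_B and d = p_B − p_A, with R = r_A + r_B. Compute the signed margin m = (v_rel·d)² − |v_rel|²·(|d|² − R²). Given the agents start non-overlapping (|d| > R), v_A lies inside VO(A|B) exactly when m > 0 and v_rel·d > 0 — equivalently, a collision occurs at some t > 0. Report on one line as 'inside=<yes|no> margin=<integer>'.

d = (17, 1),  |d|² = 290;  R = 3+6 = 9,  c = 290−9² = 209
v_rel = (-1, -1),  |v_rel|² = 2;  v_rel·d = (-1)·(17) + (-1)·(1) = -18
2·t² + 36·t + 209 = 0  ⇒  m = (-18)² − 2·209 = -94
m = -94 < 0,  v_rel·d = -18 < 0  ⇒  outside

inside=no margin=-94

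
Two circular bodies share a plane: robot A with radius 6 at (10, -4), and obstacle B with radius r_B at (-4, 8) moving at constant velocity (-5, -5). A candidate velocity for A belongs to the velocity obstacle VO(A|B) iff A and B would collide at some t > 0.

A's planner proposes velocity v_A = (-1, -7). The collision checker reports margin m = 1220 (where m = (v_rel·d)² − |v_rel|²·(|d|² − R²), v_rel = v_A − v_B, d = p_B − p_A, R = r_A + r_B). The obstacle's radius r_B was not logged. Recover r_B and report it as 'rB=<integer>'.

m = 1220
d = (-14, 12);  v_rel = (4, -2),  |v_rel|² = 20
v_rel×d = (4)·(12) − (-2)·(-14) = 20
since m = R²·20 − 20²:  R² = (400 + 1220) / 20 = 81
R = √81 = 9  ⇒  r_B = 9 − 6 = 3

rB=3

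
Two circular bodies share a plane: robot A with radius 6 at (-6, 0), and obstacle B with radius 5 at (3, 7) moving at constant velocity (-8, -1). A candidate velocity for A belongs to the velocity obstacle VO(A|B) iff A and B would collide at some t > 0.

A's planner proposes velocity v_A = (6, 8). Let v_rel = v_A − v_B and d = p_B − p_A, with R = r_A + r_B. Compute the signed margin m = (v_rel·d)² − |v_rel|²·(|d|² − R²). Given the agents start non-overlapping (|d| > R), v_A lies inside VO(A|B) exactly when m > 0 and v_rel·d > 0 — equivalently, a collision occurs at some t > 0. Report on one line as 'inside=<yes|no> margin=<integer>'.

d = (9, 7),  |d|² = 130;  R = 6+5 = 11,  c = 130−11² = 9
v_rel = (14, 9),  |v_rel|² = 277;  v_rel·d = (14)·(9) + (9)·(7) = 189
277·t² − 378·t + 9 = 0  ⇒  m = 189² − 277·9 = 33228
m = 33228 > 0,  v_rel·d = 189 > 0  ⇒  inside

inside=yes margin=33228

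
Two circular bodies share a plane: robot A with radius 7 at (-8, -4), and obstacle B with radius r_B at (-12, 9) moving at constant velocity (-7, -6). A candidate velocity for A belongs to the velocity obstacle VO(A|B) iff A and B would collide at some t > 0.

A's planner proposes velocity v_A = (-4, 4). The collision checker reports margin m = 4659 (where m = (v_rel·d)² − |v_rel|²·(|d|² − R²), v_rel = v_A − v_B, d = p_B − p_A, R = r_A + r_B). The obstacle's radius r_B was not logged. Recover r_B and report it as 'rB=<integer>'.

m = 4659
d = (-4, 13);  v_rel = (3, 10),  |v_rel|² = 109
v_rel×d = (3)·(13) − (10)·(-4) = 79
since m = R²·109 − 79²:  R² = (6241 + 4659) / 109 = 100
R = √100 = 10  ⇒  r_B = 10 − 7 = 3

rB=3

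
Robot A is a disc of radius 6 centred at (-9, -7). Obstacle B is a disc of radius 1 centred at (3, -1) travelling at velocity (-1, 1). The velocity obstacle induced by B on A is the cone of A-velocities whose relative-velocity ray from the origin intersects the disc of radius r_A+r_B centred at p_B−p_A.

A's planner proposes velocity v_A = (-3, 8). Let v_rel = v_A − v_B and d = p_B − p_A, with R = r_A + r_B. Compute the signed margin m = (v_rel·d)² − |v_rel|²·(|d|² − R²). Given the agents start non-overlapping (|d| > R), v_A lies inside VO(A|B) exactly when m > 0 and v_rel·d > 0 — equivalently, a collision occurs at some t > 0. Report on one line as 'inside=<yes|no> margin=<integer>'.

d = (12, 6),  |d|² = 180;  R = 6+1 = 7,  c = 180−7² = 131
v_rel = (-2, 7),  |v_rel|² = 53;  v_rel·d = (-2)·(12) + (7)·(6) = 18
53·t² − 36·t + 131 = 0  ⇒  m = 18² − 53·131 = -6619
m = -6619 < 0,  v_rel·d = 18 > 0  ⇒  outside

inside=no margin=-6619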